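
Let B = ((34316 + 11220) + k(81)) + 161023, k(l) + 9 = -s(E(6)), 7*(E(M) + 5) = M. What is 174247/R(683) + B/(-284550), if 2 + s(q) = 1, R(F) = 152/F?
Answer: 16932231786899/21625800 ≈ 7.8296e+5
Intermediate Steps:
E(M) = -5 + M/7
s(q) = -1 (s(q) = -2 + 1 = -1)
k(l) = -8 (k(l) = -9 - 1*(-1) = -9 + 1 = -8)
B = 206551 (B = ((34316 + 11220) - 8) + 161023 = (45536 - 8) + 161023 = 45528 + 161023 = 206551)
174247/R(683) + B/(-284550) = 174247/((152/683)) + 206551/(-284550) = 174247/((152*(1/683))) + 206551*(-1/284550) = 174247/(152/683) - 206551/284550 = 174247*(683/152) - 206551/284550 = 119010701/152 - 206551/284550 = 16932231786899/21625800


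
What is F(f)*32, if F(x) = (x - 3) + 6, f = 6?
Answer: 288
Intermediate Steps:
F(x) = 3 + x (F(x) = (-3 + x) + 6 = 3 + x)
F(f)*32 = (3 + 6)*32 = 9*32 = 288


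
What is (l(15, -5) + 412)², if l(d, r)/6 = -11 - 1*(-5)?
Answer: 141376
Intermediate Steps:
l(d, r) = -36 (l(d, r) = 6*(-11 - 1*(-5)) = 6*(-11 + 5) = 6*(-6) = -36)
(l(15, -5) + 412)² = (-36 + 412)² = 376² = 141376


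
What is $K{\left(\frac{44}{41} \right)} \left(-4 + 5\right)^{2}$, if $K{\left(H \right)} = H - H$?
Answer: $0$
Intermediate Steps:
$K{\left(H \right)} = 0$
$K{\left(\frac{44}{41} \right)} \left(-4 + 5\right)^{2} = 0 \left(-4 + 5\right)^{2} = 0 \cdot 1^{2} = 0 \cdot 1 = 0$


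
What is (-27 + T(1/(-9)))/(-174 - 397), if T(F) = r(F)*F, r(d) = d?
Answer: 2186/46251 ≈ 0.047264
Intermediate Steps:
T(F) = F² (T(F) = F*F = F²)
(-27 + T(1/(-9)))/(-174 - 397) = (-27 + (1/(-9))²)/(-174 - 397) = (-27 + (1*(-⅑))²)/(-571) = (-27 + (-⅑)²)*(-1/571) = (-27 + 1/81)*(-1/571) = -2186/81*(-1/571) = 2186/46251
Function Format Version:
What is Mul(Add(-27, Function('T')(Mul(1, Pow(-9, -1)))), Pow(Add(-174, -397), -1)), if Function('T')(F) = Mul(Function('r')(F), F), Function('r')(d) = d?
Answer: Rational(2186, 46251) ≈ 0.047264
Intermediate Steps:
Function('T')(F) = Pow(F, 2) (Function('T')(F) = Mul(F, F) = Pow(F, 2))
Mul(Add(-27, Function('T')(Mul(1, Pow(-9, -1)))), Pow(Add(-174, -397), -1)) = Mul(Add(-27, Pow(Mul(1, Pow(-9, -1)), 2)), Pow(Add(-174, -397), -1)) = Mul(Add(-27, Pow(Mul(1, Rational(-1, 9)), 2)), Pow(-571, -1)) = Mul(Add(-27, Pow(Rational(-1, 9), 2)), Rational(-1, 571)) = Mul(Add(-27, Rational(1, 81)), Rational(-1, 571)) = Mul(Rational(-2186, 81), Rational(-1, 571)) = Rational(2186, 46251)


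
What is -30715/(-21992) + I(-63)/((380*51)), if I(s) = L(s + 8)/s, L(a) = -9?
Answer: 1041704723/745858680 ≈ 1.3967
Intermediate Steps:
I(s) = -9/s
-30715/(-21992) + I(-63)/((380*51)) = -30715/(-21992) + (-9/(-63))/((380*51)) = -30715*(-1/21992) - 9*(-1/63)/19380 = 30715/21992 + (⅐)*(1/19380) = 30715/21992 + 1/135660 = 1041704723/745858680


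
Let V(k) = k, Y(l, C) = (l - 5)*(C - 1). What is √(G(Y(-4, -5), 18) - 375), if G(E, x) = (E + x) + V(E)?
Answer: I*√249 ≈ 15.78*I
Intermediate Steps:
Y(l, C) = (-1 + C)*(-5 + l) (Y(l, C) = (-5 + l)*(-1 + C) = (-1 + C)*(-5 + l))
G(E, x) = x + 2*E (G(E, x) = (E + x) + E = x + 2*E)
√(G(Y(-4, -5), 18) - 375) = √((18 + 2*(5 - 1*(-4) - 5*(-5) - 5*(-4))) - 375) = √((18 + 2*(5 + 4 + 25 + 20)) - 375) = √((18 + 2*54) - 375) = √((18 + 108) - 375) = √(126 - 375) = √(-249) = I*√249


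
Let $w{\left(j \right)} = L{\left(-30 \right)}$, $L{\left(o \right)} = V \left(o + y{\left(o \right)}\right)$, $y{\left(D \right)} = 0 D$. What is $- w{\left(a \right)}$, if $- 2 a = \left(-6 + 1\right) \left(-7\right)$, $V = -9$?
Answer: $-270$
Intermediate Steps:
$y{\left(D \right)} = 0$
$a = - \frac{35}{2}$ ($a = - \frac{\left(-6 + 1\right) \left(-7\right)}{2} = - \frac{\left(-5\right) \left(-7\right)}{2} = \left(- \frac{1}{2}\right) 35 = - \frac{35}{2} \approx -17.5$)
$L{\left(o \right)} = - 9 o$ ($L{\left(o \right)} = - 9 \left(o + 0\right) = - 9 o$)
$w{\left(j \right)} = 270$ ($w{\left(j \right)} = \left(-9\right) \left(-30\right) = 270$)
$- w{\left(a \right)} = \left(-1\right) 270 = -270$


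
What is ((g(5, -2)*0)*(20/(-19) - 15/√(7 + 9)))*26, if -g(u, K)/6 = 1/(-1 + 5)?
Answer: 0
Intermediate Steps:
g(u, K) = -3/2 (g(u, K) = -6/(-1 + 5) = -6/4 = -6*¼ = -3/2)
((g(5, -2)*0)*(20/(-19) - 15/√(7 + 9)))*26 = ((-3/2*0)*(20/(-19) - 15/√(7 + 9)))*26 = (0*(20*(-1/19) - 15/(√16)))*26 = (0*(-20/19 - 15/4))*26 = (0*(-365/76))*26 = 0*26 = 0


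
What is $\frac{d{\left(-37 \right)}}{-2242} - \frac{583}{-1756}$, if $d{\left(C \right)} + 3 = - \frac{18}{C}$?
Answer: $\frac{24262745}{72833612} \approx 0.33313$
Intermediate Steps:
$d{\left(C \right)} = -3 - \frac{18}{C}$
$\frac{d{\left(-37 \right)}}{-2242} - \frac{583}{-1756} = \frac{-3 - \frac{18}{-37}}{-2242} - \frac{583}{-1756} = \left(-3 - - \frac{18}{37}\right) \left(- \frac{1}{2242}\right) - - \frac{583}{1756} = \left(-3 + \frac{18}{37}\right) \left(- \frac{1}{2242}\right) + \frac{583}{1756} = \left(- \frac{93}{37}\right) \left(- \frac{1}{2242}\right) + \frac{583}{1756} = \frac{93}{82954} + \frac{583}{1756} = \frac{24262745}{72833612}$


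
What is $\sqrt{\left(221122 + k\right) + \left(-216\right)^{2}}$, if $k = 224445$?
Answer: $\sqrt{492223} \approx 701.59$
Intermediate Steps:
$\sqrt{\left(221122 + k\right) + \left(-216\right)^{2}} = \sqrt{\left(221122 + 224445\right) + \left(-216\right)^{2}} = \sqrt{445567 + 46656} = \sqrt{492223}$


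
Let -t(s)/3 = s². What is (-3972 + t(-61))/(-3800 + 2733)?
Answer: 15135/1067 ≈ 14.185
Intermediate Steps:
t(s) = -3*s²
(-3972 + t(-61))/(-3800 + 2733) = (-3972 - 3*(-61)²)/(-3800 + 2733) = (-3972 - 3*3721)/(-1067) = (-3972 - 11163)*(-1/1067) = -15135*(-1/1067) = 15135/1067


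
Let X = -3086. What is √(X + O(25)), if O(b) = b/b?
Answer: I*√3085 ≈ 55.543*I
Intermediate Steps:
O(b) = 1
√(X + O(25)) = √(-3086 + 1) = √(-3085) = I*√3085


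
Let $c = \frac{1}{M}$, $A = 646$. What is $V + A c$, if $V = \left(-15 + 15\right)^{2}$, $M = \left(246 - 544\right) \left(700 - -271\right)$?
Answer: $- \frac{323}{144679} \approx -0.0022325$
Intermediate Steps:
$M = -289358$ ($M = - 298 \left(700 + 271\right) = \left(-298\right) 971 = -289358$)
$V = 0$ ($V = 0^{2} = 0$)
$c = - \frac{1}{289358}$ ($c = \frac{1}{-289358} = - \frac{1}{289358} \approx -3.4559 \cdot 10^{-6}$)
$V + A c = 0 + 646 \left(- \frac{1}{289358}\right) = 0 - \frac{323}{144679} = - \frac{323}{144679}$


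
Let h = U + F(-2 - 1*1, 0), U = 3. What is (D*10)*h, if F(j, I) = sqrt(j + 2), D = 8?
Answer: 240 + 80*I ≈ 240.0 + 80.0*I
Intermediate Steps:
F(j, I) = sqrt(2 + j)
h = 3 + I (h = 3 + sqrt(2 + (-2 - 1*1)) = 3 + sqrt(2 + (-2 - 1)) = 3 + sqrt(2 - 3) = 3 + sqrt(-1) = 3 + I ≈ 3.0 + 1.0*I)
(D*10)*h = (8*10)*(3 + I) = 80*(3 + I) = 240 + 80*I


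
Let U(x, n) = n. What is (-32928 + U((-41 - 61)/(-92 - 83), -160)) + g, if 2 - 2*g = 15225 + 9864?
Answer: -91263/2 ≈ -45632.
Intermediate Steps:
g = -25087/2 (g = 1 - (15225 + 9864)/2 = 1 - ½*25089 = 1 - 25089/2 = -25087/2 ≈ -12544.)
(-32928 + U((-41 - 61)/(-92 - 83), -160)) + g = (-32928 - 160) - 25087/2 = -33088 - 25087/2 = -91263/2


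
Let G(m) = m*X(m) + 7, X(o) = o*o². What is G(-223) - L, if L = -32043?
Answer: 2473005491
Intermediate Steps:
X(o) = o³
G(m) = 7 + m⁴ (G(m) = m*m³ + 7 = m⁴ + 7 = 7 + m⁴)
G(-223) - L = (7 + (-223)⁴) - 1*(-32043) = (7 + 2472973441) + 32043 = 2472973448 + 32043 = 2473005491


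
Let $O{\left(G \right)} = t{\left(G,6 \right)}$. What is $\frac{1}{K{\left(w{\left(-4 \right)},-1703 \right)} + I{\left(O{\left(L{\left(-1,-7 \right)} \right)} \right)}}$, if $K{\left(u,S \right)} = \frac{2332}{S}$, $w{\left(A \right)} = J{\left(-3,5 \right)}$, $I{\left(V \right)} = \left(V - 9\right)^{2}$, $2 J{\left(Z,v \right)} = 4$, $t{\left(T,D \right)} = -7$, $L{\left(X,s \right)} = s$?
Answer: $\frac{1703}{433636} \approx 0.0039273$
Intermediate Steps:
$O{\left(G \right)} = -7$
$J{\left(Z,v \right)} = 2$ ($J{\left(Z,v \right)} = \frac{1}{2} \cdot 4 = 2$)
$I{\left(V \right)} = \left(-9 + V\right)^{2}$
$w{\left(A \right)} = 2$
$\frac{1}{K{\left(w{\left(-4 \right)},-1703 \right)} + I{\left(O{\left(L{\left(-1,-7 \right)} \right)} \right)}} = \frac{1}{\frac{2332}{-1703} + \left(-9 - 7\right)^{2}} = \frac{1}{2332 \left(- \frac{1}{1703}\right) + \left(-16\right)^{2}} = \frac{1}{- \frac{2332}{1703} + 256} = \frac{1}{\frac{433636}{1703}} = \frac{1703}{433636}$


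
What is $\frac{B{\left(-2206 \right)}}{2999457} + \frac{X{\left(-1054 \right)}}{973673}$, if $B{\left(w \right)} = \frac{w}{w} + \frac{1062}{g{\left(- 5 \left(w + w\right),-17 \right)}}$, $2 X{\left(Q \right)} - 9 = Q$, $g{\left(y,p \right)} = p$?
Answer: $- \frac{55320330175}{99296670049074} \approx -0.00055712$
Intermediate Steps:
$X{\left(Q \right)} = \frac{9}{2} + \frac{Q}{2}$
$B{\left(w \right)} = - \frac{1045}{17}$ ($B{\left(w \right)} = \frac{w}{w} + \frac{1062}{-17} = 1 + 1062 \left(- \frac{1}{17}\right) = 1 - \frac{1062}{17} = - \frac{1045}{17}$)
$\frac{B{\left(-2206 \right)}}{2999457} + \frac{X{\left(-1054 \right)}}{973673} = - \frac{1045}{17 \cdot 2999457} + \frac{\frac{9}{2} + \frac{1}{2} \left(-1054\right)}{973673} = \left(- \frac{1045}{17}\right) \frac{1}{2999457} + \left(\frac{9}{2} - 527\right) \frac{1}{973673} = - \frac{1045}{50990769} - \frac{1045}{1947346} = - \frac{55320330175}{99296670049074}$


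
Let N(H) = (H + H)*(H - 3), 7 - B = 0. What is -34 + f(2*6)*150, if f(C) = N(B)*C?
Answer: 100766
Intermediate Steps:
B = 7 (B = 7 - 1*0 = 7 + 0 = 7)
N(H) = 2*H*(-3 + H) (N(H) = (2*H)*(-3 + H) = 2*H*(-3 + H))
f(C) = 56*C (f(C) = (2*7*(-3 + 7))*C = (2*7*4)*C = 56*C)
-34 + f(2*6)*150 = -34 + (56*(2*6))*150 = -34 + (56*12)*150 = -34 + 672*150 = -34 + 100800 = 100766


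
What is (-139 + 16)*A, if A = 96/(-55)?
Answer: 11808/55 ≈ 214.69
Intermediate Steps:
A = -96/55 (A = 96*(-1/55) = -96/55 ≈ -1.7455)
(-139 + 16)*A = (-139 + 16)*(-96/55) = -123*(-96/55) = 11808/55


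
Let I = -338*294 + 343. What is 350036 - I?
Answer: 449065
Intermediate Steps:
I = -99029 (I = -99372 + 343 = -99029)
350036 - I = 350036 - 1*(-99029) = 350036 + 99029 = 449065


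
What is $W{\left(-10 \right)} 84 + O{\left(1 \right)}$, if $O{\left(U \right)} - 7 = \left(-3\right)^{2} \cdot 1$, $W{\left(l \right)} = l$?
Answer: $-824$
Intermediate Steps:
$O{\left(U \right)} = 16$ ($O{\left(U \right)} = 7 + \left(-3\right)^{2} \cdot 1 = 7 + 9 \cdot 1 = 7 + 9 = 16$)
$W{\left(-10 \right)} 84 + O{\left(1 \right)} = \left(-10\right) 84 + 16 = -840 + 16 = -824$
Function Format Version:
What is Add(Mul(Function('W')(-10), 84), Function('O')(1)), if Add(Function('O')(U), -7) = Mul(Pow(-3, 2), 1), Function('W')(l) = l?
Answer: -824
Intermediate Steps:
Function('O')(U) = 16 (Function('O')(U) = Add(7, Mul(Pow(-3, 2), 1)) = Add(7, Mul(9, 1)) = Add(7, 9) = 16)
Add(Mul(Function('W')(-10), 84), Function('O')(1)) = Add(Mul(-10, 84), 16) = Add(-840, 16) = -824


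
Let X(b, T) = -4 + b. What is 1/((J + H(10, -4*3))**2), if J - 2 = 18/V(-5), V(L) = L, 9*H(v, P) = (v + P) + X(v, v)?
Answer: 2025/2704 ≈ 0.74889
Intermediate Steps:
H(v, P) = -4/9 + P/9 + 2*v/9 (H(v, P) = ((v + P) + (-4 + v))/9 = ((P + v) + (-4 + v))/9 = (-4 + P + 2*v)/9 = -4/9 + P/9 + 2*v/9)
J = -8/5 (J = 2 + 18/(-5) = 2 + 18*(-1/5) = 2 - 18/5 = -8/5 ≈ -1.6000)
1/((J + H(10, -4*3))**2) = 1/((-8/5 + (-4/9 + (-4*3)/9 + (2/9)*10))**2) = 1/((-8/5 + (-4/9 + (1/9)*(-12) + 20/9))**2) = 1/((-8/5 + (-4/9 - 4/3 + 20/9))**2) = 1/((-8/5 + 4/9)**2) = 1/((-52/45)**2) = 1/(2704/2025) = 2025/2704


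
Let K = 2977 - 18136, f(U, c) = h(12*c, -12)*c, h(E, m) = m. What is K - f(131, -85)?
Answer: -16179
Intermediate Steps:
f(U, c) = -12*c
K = -15159
K - f(131, -85) = -15159 - (-12)*(-85) = -15159 - 1*1020 = -15159 - 1020 = -16179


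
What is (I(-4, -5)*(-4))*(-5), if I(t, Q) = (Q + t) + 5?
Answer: -80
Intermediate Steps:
I(t, Q) = 5 + Q + t
(I(-4, -5)*(-4))*(-5) = ((5 - 5 - 4)*(-4))*(-5) = -4*(-4)*(-5) = 16*(-5) = -80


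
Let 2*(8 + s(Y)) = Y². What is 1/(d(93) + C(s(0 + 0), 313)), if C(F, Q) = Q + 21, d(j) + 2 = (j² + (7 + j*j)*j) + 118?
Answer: 1/814107 ≈ 1.2283e-6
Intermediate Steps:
d(j) = 116 + j² + j*(7 + j²) (d(j) = -2 + ((j² + (7 + j*j)*j) + 118) = -2 + ((j² + (7 + j²)*j) + 118) = -2 + ((j² + j*(7 + j²)) + 118) = -2 + (118 + j² + j*(7 + j²)) = 116 + j² + j*(7 + j²))
s(Y) = -8 + Y²/2
C(F, Q) = 21 + Q
1/(d(93) + C(s(0 + 0), 313)) = 1/((116 + 93² + 93³ + 7*93) + (21 + 313)) = 1/((116 + 8649 + 804357 + 651) + 334) = 1/(813773 + 334) = 1/814107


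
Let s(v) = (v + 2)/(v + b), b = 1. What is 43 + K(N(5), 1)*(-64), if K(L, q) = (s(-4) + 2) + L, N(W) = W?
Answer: -1343/3 ≈ -447.67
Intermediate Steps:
s(v) = (2 + v)/(1 + v) (s(v) = (v + 2)/(v + 1) = (2 + v)/(1 + v))
K(L, q) = 8/3 + L (K(L, q) = ((2 - 4)/(1 - 4) + 2) + L = (-2/(-3) + 2) + L = (-⅓*(-2) + 2) + L = (⅔ + 2) + L = 8/3 + L)
43 + K(N(5), 1)*(-64) = 43 + (8/3 + 5)*(-64) = 43 + (23/3)*(-64) = 43 - 1472/3 = -1343/3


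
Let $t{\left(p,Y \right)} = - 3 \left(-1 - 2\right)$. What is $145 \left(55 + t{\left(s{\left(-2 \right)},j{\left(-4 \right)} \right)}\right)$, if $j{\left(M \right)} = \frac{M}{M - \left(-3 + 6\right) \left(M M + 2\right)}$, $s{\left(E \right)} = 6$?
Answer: $9280$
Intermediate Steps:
$j{\left(M \right)} = \frac{M}{-6 + M - 3 M^{2}}$ ($j{\left(M \right)} = \frac{M}{M - 3 \left(M^{2} + 2\right)} = \frac{M}{M - 3 \left(2 + M^{2}\right)} = \frac{M}{M - \left(6 + 3 M^{2}\right)} = \frac{M}{-6 + M - 3 M^{2}}$)
$t{\left(p,Y \right)} = 9$ ($t{\left(p,Y \right)} = \left(-3\right) \left(-3\right) = 9$)
$145 \left(55 + t{\left(s{\left(-2 \right)},j{\left(-4 \right)} \right)}\right) = 145 \left(55 + 9\right) = 145 \cdot 64 = 9280$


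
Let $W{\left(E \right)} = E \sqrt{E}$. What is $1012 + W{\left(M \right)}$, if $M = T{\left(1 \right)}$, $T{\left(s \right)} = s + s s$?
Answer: $1012 + 2 \sqrt{2} \approx 1014.8$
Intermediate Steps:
$T{\left(s \right)} = s + s^{2}$
$M = 2$ ($M = 1 \left(1 + 1\right) = 1 \cdot 2 = 2$)
$W{\left(E \right)} = E^{\frac{3}{2}}$
$1012 + W{\left(M \right)} = 1012 + 2^{\frac{3}{2}} = 1012 + 2 \sqrt{2}$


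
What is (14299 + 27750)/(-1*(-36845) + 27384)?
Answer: 42049/64229 ≈ 0.65467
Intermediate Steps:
(14299 + 27750)/(-1*(-36845) + 27384) = 42049/(36845 + 27384) = 42049/64229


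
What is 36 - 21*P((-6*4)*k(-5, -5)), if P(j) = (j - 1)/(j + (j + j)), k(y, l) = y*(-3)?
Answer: 10433/360 ≈ 28.981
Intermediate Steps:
k(y, l) = -3*y
P(j) = (-1 + j)/(3*j) (P(j) = (-1 + j)/(j + 2*j) = (-1 + j)/((3*j)) = (-1 + j)*(1/(3*j)) = (-1 + j)/(3*j))
36 - 21*P((-6*4)*k(-5, -5)) = 36 - 7*(-1 + (-6*4)*(-3*(-5)))/((-6*4)*(-3*(-5))) = 36 - 7*(-1 - 2*12*15)/(-2*12*15) = 36 - 7*(-1 - 24*15)/((-24*15)) = 36 - 7*(-1 - 360)/(-360) = 36 - 7*(-1)*(-361)/360 = 36 - 21*361/1080 = 36 - 2527/360 = 10433/360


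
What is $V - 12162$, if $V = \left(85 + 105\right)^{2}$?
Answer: $23938$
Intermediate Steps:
$V = 36100$ ($V = 190^{2} = 36100$)
$V - 12162 = 36100 - 12162 = 23938$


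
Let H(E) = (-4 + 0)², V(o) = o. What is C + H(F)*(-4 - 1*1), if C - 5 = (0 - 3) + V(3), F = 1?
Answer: -75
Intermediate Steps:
H(E) = 16 (H(E) = (-4)² = 16)
C = 5 (C = 5 + ((0 - 3) + 3) = 5 + (-3 + 3) = 5 + 0 = 5)
C + H(F)*(-4 - 1*1) = 5 + 16*(-4 - 1*1) = 5 + 16*(-4 - 1) = 5 + 16*(-5) = 5 - 80 = -75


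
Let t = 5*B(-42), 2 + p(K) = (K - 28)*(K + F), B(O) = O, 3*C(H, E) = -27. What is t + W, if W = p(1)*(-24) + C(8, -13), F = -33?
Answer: -20907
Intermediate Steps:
C(H, E) = -9 (C(H, E) = (⅓)*(-27) = -9)
p(K) = -2 + (-33 + K)*(-28 + K) (p(K) = -2 + (K - 28)*(K - 33) = -2 + (-28 + K)*(-33 + K) = -2 + (-33 + K)*(-28 + K))
W = -20697 (W = (922 + 1² - 61*1)*(-24) - 9 = (922 + 1 - 61)*(-24) - 9 = 862*(-24) - 9 = -20688 - 9 = -20697)
t = -210 (t = 5*(-42) = -210)
t + W = -210 - 20697 = -20907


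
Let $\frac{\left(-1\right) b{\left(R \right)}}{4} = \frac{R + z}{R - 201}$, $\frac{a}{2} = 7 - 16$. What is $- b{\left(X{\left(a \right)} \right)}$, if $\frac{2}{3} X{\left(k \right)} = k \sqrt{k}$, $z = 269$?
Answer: $- \frac{54596}{17841} + \frac{16920 i \sqrt{2}}{5947} \approx -3.0601 + 4.0236 i$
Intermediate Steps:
$a = -18$ ($a = 2 \left(7 - 16\right) = 2 \left(-9\right) = -18$)
$X{\left(k \right)} = \frac{3 k^{\frac{3}{2}}}{2}$ ($X{\left(k \right)} = \frac{3 k \sqrt{k}}{2} = \frac{3 k^{\frac{3}{2}}}{2}$)
$b{\left(R \right)} = - \frac{4 \left(269 + R\right)}{-201 + R}$ ($b{\left(R \right)} = - 4 \frac{R + 269}{R - 201} = - 4 \frac{269 + R}{-201 + R} = - \frac{4 \left(269 + R\right)}{-201 + R}$)
$- b{\left(X{\left(a \right)} \right)} = - \frac{4 \left(-269 - \frac{3 \left(-18\right)^{\frac{3}{2}}}{2}\right)}{-201 + \frac{3 \left(-18\right)^{\frac{3}{2}}}{2}} = - \frac{4 \left(-269 - \frac{3 \left(- 54 i \sqrt{2}\right)}{2}\right)}{-201 + \frac{3 \left(- 54 i \sqrt{2}\right)}{2}} = - \frac{4 \left(-269 - - 81 i \sqrt{2}\right)}{-201 - 81 i \sqrt{2}} = - \frac{4 \left(-269 + 81 i \sqrt{2}\right)}{-201 - 81 i \sqrt{2}}$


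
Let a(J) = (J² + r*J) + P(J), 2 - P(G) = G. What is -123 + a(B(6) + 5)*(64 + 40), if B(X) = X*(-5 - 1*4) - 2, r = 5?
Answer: 249373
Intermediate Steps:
B(X) = -2 - 9*X (B(X) = X*(-5 - 4) - 2 = X*(-9) - 2 = -9*X - 2 = -2 - 9*X)
P(G) = 2 - G
a(J) = 2 + J² + 4*J (a(J) = (J² + 5*J) + (2 - J) = 2 + J² + 4*J)
-123 + a(B(6) + 5)*(64 + 40) = -123 + (2 + ((-2 - 9*6) + 5)² + 4*((-2 - 9*6) + 5))*(64 + 40) = -123 + (2 + ((-2 - 54) + 5)² + 4*((-2 - 54) + 5))*104 = -123 + (2 + (-56 + 5)² + 4*(-56 + 5))*104 = -123 + (2 + (-51)² + 4*(-51))*104 = -123 + (2 + 2601 - 204)*104 = -123 + 2399*104 = -123 + 249496 = 249373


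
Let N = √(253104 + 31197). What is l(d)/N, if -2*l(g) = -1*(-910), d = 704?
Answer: -455*√31589/94767 ≈ -0.85334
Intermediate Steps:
N = 3*√31589 (N = √284301 = 3*√31589 ≈ 533.20)
l(g) = -455 (l(g) = -(-1)*(-910)/2 = -½*910 = -455)
l(d)/N = -455*√31589/94767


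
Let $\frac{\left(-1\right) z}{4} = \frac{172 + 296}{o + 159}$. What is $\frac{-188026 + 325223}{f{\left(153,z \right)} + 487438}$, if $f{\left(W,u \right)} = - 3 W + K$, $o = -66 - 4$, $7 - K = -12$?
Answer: $\frac{137197}{486998} \approx 0.28172$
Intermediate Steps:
$K = 19$ ($K = 7 - -12 = 7 + 12 = 19$)
$o = -70$
$z = - \frac{1872}{89}$ ($z = - 4 \frac{172 + 296}{-70 + 159} = - 4 \cdot \frac{468}{89} = - 4 \cdot 468 \cdot \frac{1}{89} = \left(-4\right) \frac{468}{89} = - \frac{1872}{89} \approx -21.034$)
$f{\left(W,u \right)} = 19 - 3 W$ ($f{\left(W,u \right)} = - 3 W + 19 = 19 - 3 W$)
$\frac{-188026 + 325223}{f{\left(153,z \right)} + 487438} = \frac{-188026 + 325223}{\left(19 - 459\right) + 487438} = \frac{137197}{\left(19 - 459\right) + 487438} = \frac{137197}{-440 + 487438} = \frac{137197}{486998}$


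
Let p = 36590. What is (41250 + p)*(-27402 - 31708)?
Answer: -4601122400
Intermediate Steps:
(41250 + p)*(-27402 - 31708) = (41250 + 36590)*(-27402 - 31708) = 77840*(-59110) = -4601122400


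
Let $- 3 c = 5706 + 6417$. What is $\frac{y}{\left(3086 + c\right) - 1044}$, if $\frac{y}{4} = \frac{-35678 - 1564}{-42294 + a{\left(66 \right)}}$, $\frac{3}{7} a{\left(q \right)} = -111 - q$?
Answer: $- \frac{148968}{85371293} \approx -0.0017449$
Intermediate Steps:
$c = -4041$ ($c = - \frac{5706 + 6417}{3} = \left(- \frac{1}{3}\right) 12123 = -4041$)
$a{\left(q \right)} = -259 - \frac{7 q}{3}$ ($a{\left(q \right)} = \frac{7 \left(-111 - q\right)}{3} = -259 - \frac{7 q}{3}$)
$y = \frac{148968}{42707}$ ($y = 4 \frac{-35678 - 1564}{-42294 - 413} = 4 \left(- \frac{37242}{-42294 - 413}\right) = 4 \left(- \frac{37242}{-42707}\right) = 4 \left(\left(-37242\right) \left(- \frac{1}{42707}\right)\right) = 4 \cdot \frac{37242}{42707} = \frac{148968}{42707} \approx 3.4881$)
$\frac{y}{\left(3086 + c\right) - 1044} = \frac{148968}{42707 \left(\left(3086 - 4041\right) - 1044\right)} = \frac{148968}{42707 \left(-955 - 1044\right)} = \frac{148968}{42707 \left(-1999\right)} = \frac{148968}{42707} \left(- \frac{1}{1999}\right) = - \frac{148968}{85371293}$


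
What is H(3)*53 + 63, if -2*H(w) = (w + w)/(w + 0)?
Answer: 10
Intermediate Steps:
H(w) = -1 (H(w) = -(w + w)/(2*(w + 0)) = -2*w/(2*w) = -½*2 = -1)
H(3)*53 + 63 = -1*53 + 63 = -53 + 63 = 10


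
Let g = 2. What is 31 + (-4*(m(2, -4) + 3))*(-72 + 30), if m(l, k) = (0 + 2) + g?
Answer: 1207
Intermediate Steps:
m(l, k) = 4 (m(l, k) = (0 + 2) + 2 = 2 + 2 = 4)
31 + (-4*(m(2, -4) + 3))*(-72 + 30) = 31 + (-4*(4 + 3))*(-72 + 30) = 31 - 4*7*(-42) = 31 - 28*(-42) = 31 + 1176 = 1207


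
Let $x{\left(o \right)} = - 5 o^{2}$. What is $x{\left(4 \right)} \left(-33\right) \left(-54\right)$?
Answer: $-142560$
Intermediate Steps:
$x{\left(4 \right)} \left(-33\right) \left(-54\right) = - 5 \cdot 4^{2} \left(-33\right) \left(-54\right) = \left(-5\right) 16 \left(-33\right) \left(-54\right) = \left(-80\right) \left(-33\right) \left(-54\right) = 2640 \left(-54\right) = -142560$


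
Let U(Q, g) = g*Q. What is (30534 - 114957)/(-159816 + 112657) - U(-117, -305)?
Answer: -1682784492/47159 ≈ -35683.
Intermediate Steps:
U(Q, g) = Q*g
(30534 - 114957)/(-159816 + 112657) - U(-117, -305) = (30534 - 114957)/(-159816 + 112657) - (-117)*(-305) = -84423/(-47159) - 1*35685 = -84423*(-1/47159) - 35685 = 84423/47159 - 35685 = -1682784492/47159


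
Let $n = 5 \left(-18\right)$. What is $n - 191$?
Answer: $-281$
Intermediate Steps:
$n = -90$
$n - 191 = -90 - 191 = -281$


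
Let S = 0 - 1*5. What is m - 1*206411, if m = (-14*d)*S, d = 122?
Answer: -197871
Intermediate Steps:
S = -5 (S = 0 - 5 = -5)
m = 8540 (m = -14*122*(-5) = -1708*(-5) = 8540)
m - 1*206411 = 8540 - 1*206411 = 8540 - 206411 = -197871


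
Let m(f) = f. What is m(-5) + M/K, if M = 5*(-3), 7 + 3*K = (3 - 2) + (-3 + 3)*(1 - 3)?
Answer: 5/2 ≈ 2.5000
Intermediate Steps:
K = -2 (K = -7/3 + ((3 - 2) + (-3 + 3)*(1 - 3))/3 = -7/3 + (1 + 0*(-2))/3 = -7/3 + (1 + 0)/3 = -7/3 + (⅓)*1 = -7/3 + ⅓ = -2)
M = -15
m(-5) + M/K = -5 - 15/(-2) = -5 - 15*(-½) = -5 + 15/2 = 5/2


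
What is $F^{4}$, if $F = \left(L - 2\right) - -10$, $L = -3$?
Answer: $625$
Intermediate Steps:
$F = 5$ ($F = \left(-3 - 2\right) - -10 = -5 + 10 = 5$)
$F^{4} = 5^{4} = 625$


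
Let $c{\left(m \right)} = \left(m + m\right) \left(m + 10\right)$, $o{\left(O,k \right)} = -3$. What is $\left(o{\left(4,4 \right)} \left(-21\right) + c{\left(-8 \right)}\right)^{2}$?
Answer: $961$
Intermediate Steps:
$c{\left(m \right)} = 2 m \left(10 + m\right)$
$\left(o{\left(4,4 \right)} \left(-21\right) + c{\left(-8 \right)}\right)^{2} = \left(\left(-3\right) \left(-21\right) + 2 \left(-8\right) \left(10 - 8\right)\right)^{2} = \left(63 + 2 \left(-8\right) 2\right)^{2} = \left(63 - 32\right)^{2} = 31^{2} = 961$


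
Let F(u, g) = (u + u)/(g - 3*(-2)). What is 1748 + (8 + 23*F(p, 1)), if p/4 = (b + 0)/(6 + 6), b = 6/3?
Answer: 36968/21 ≈ 1760.4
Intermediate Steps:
b = 2 (b = 6*(⅓) = 2)
p = ⅔ (p = 4*((2 + 0)/(6 + 6)) = 4*(2/12) = 4*(2*(1/12)) = 4*(⅙) = ⅔ ≈ 0.66667)
F(u, g) = 2*u/(6 + g) (F(u, g) = (2*u)/(g + 6) = (2*u)/(6 + g) = 2*u/(6 + g))
1748 + (8 + 23*F(p, 1)) = 1748 + (8 + 23*(2*(⅔)/(6 + 1))) = 1748 + (8 + 23*(2*(⅔)/7)) = 1748 + (8 + 23*(2*(⅔)*(⅐))) = 1748 + (8 + 23*(4/21)) = 1748 + (8 + 92/21) = 1748 + 260/21 = 36968/21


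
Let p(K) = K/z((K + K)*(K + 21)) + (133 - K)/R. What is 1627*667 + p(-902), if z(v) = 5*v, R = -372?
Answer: 592761340193/546220 ≈ 1.0852e+6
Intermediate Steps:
p(K) = -133/372 + 1/(10*(21 + K)) + K/372 (p(K) = K/((5*((K + K)*(K + 21)))) + (133 - K)/(-372) = K/((5*((2*K)*(21 + K)))) + (133 - K)*(-1/372) = K/((5*(2*K*(21 + K)))) + (-133/372 + K/372) = K/((10*K*(21 + K))) + (-133/372 + K/372) = K*(1/(10*K*(21 + K))) + (-133/372 + K/372) = 1/(10*(21 + K)) + (-133/372 + K/372) = -133/372 + 1/(10*(21 + K)) + K/372)
1627*667 + p(-902) = 1627*667 + (186 + 5*(-133 - 902)*(21 - 902))/(1860*(21 - 902)) = 1085209 + (1/1860)*(186 + 5*(-1035)*(-881))/(-881) = 1085209 + (1/1860)*(-1/881)*(186 + 4559175) = 1085209 + (1/1860)*(-1/881)*4559361 = 1085209 - 1519787/546220 = 592761340193/546220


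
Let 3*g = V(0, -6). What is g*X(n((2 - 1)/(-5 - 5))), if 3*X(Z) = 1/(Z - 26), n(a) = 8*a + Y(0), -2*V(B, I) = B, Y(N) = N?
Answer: 0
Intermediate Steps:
V(B, I) = -B/2
g = 0 (g = (-½*0)/3 = (⅓)*0 = 0)
n(a) = 8*a (n(a) = 8*a + 0 = 8*a)
X(Z) = 1/(3*(-26 + Z)) (X(Z) = 1/(3*(Z - 26)) = 1/(3*(-26 + Z)))
g*X(n((2 - 1)/(-5 - 5))) = 0*(1/(3*(-26 + 8*((2 - 1)/(-5 - 5))))) = 0*(1/(3*(-26 + 8*(1/(-10))))) = 0*(1/(3*(-26 + 8*(1*(-⅒))))) = 0*(1/(3*(-26 + 8*(-⅒)))) = 0*(1/(3*(-26 - ⅘))) = 0*(1/(3*(-134/5))) = 0*((⅓)*(-5/134)) = 0*(-5/402) = 0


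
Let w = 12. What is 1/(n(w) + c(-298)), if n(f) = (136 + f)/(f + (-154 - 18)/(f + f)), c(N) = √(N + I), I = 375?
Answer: 25752/723787 - 841*√77/723787 ≈ 0.025384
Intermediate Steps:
c(N) = √(375 + N) (c(N) = √(N + 375) = √(375 + N))
n(f) = (136 + f)/(f - 86/f) (n(f) = (136 + f)/(f - 172*1/(2*f)) = (136 + f)/(f - 86/f))
1/(n(w) + c(-298)) = 1/(12*(136 + 12)/(-86 + 12²) + √(375 - 298)) = 1/(12*148/(-86 + 144) + √77) = 1/(12*148/58 + √77) = 1/(12*(1/58)*148 + √77) = 1/(888/29 + √77)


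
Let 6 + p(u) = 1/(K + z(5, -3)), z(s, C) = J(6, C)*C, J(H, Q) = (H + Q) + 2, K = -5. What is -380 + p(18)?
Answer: -7721/20 ≈ -386.05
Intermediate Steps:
J(H, Q) = 2 + H + Q
z(s, C) = C*(8 + C) (z(s, C) = (2 + 6 + C)*C = (8 + C)*C = C*(8 + C))
p(u) = -121/20 (p(u) = -6 + 1/(-5 - 3*(8 - 3)) = -6 + 1/(-5 - 3*5) = -6 + 1/(-5 - 15) = -6 + 1/(-20) = -6 - 1/20 = -121/20)
-380 + p(18) = -380 - 121/20 = -7721/20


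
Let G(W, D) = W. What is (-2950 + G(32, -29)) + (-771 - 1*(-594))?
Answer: -3095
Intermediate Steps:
(-2950 + G(32, -29)) + (-771 - 1*(-594)) = (-2950 + 32) + (-771 - 1*(-594)) = -2918 + (-771 + 594) = -2918 - 177 = -3095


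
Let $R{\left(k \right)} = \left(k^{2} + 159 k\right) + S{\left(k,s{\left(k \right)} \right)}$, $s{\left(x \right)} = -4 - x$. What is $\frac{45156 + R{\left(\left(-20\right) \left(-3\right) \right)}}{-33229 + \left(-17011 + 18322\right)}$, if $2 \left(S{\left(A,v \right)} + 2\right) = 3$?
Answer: $- \frac{116591}{63836} \approx -1.8264$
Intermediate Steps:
$S{\left(A,v \right)} = - \frac{1}{2}$ ($S{\left(A,v \right)} = -2 + \frac{1}{2} \cdot 3 = -2 + \frac{3}{2} = - \frac{1}{2}$)
$R{\left(k \right)} = - \frac{1}{2} + k^{2} + 159 k$ ($R{\left(k \right)} = \left(k^{2} + 159 k\right) - \frac{1}{2} = - \frac{1}{2} + k^{2} + 159 k$)
$\frac{45156 + R{\left(\left(-20\right) \left(-3\right) \right)}}{-33229 + \left(-17011 + 18322\right)} = \frac{45156 + \left(- \frac{1}{2} + \left(\left(-20\right) \left(-3\right)\right)^{2} + 159 \left(\left(-20\right) \left(-3\right)\right)\right)}{-33229 + \left(-17011 + 18322\right)} = \frac{45156 + \left(- \frac{1}{2} + 60^{2} + 159 \cdot 60\right)}{-33229 + 1311} = \frac{45156 + \left(- \frac{1}{2} + 3600 + 9540\right)}{-31918} = \left(45156 + \frac{26279}{2}\right) \left(- \frac{1}{31918}\right) = \frac{116591}{2} \left(- \frac{1}{31918}\right) = - \frac{116591}{63836}$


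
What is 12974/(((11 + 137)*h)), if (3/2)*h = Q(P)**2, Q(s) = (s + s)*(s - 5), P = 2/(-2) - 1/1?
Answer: 19461/116032 ≈ 0.16772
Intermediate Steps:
P = -2 (P = 2*(-1/2) - 1*1 = -1 - 1 = -2)
Q(s) = 2*s*(-5 + s) (Q(s) = (2*s)*(-5 + s) = 2*s*(-5 + s))
h = 1568/3 (h = 2*(2*(-2)*(-5 - 2))**2/3 = 2*(2*(-2)*(-7))**2/3 = (2/3)*28**2 = (2/3)*784 = 1568/3 ≈ 522.67)
12974/(((11 + 137)*h)) = 12974/(((11 + 137)*(1568/3))) = 12974/((148*(1568/3))) = 12974/(232064/3) = 12974*(3/232064) = 19461/116032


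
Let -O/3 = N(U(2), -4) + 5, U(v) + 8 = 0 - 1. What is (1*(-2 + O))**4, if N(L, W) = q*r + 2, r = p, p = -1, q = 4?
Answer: 14641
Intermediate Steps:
r = -1
U(v) = -9 (U(v) = -8 + (0 - 1) = -8 - 1 = -9)
N(L, W) = -2 (N(L, W) = 4*(-1) + 2 = -4 + 2 = -2)
O = -9 (O = -3*(-2 + 5) = -3*3 = -9)
(1*(-2 + O))**4 = (1*(-2 - 9))**4 = (1*(-11))**4 = (-11)**4 = 14641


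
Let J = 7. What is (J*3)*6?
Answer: 126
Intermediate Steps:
(J*3)*6 = (7*3)*6 = 21*6 = 126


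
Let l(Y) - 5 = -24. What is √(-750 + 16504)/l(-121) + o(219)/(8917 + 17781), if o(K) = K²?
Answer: 47961/26698 - √15754/19 ≈ -4.8096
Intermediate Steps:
l(Y) = -19 (l(Y) = 5 - 24 = -19)
√(-750 + 16504)/l(-121) + o(219)/(8917 + 17781) = √(-750 + 16504)/(-19) + 219²/(8917 + 17781) = √15754*(-1/19) + 47961/26698 = -√15754/19 + 47961*(1/26698) = -√15754/19 + 47961/26698 = 47961/26698 - √15754/19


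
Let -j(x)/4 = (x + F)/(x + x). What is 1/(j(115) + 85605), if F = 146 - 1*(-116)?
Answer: 115/9843821 ≈ 1.1682e-5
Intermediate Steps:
F = 262 (F = 146 + 116 = 262)
j(x) = -2*(262 + x)/x (j(x) = -4*(x + 262)/(x + x) = -4*(262 + x)/(2*x) = -4*(262 + x)*1/(2*x) = -2*(262 + x)/x)
1/(j(115) + 85605) = 1/((-2 - 524/115) + 85605) = 1/(-754/115 + 85605) = 1/(9843821/115) = 115/9843821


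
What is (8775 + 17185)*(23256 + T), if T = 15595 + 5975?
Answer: 1163682960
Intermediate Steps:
T = 21570
(8775 + 17185)*(23256 + T) = (8775 + 17185)*(23256 + 21570) = 25960*44826 = 1163682960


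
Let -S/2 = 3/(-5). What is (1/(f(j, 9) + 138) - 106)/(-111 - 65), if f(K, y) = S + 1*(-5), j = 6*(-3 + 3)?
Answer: 71121/118096 ≈ 0.60223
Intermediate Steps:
j = 0 (j = 6*0 = 0)
S = 6/5 (S = -6/(-5) = -6*(-1)/5 = -2*(-⅗) = 6/5 ≈ 1.2000)
f(K, y) = -19/5 (f(K, y) = 6/5 + 1*(-5) = 6/5 - 5 = -19/5)
(1/(f(j, 9) + 138) - 106)/(-111 - 65) = (1/(-19/5 + 138) - 106)/(-111 - 65) = (1/(671/5) - 106)/(-176) = (5/671 - 106)*(-1/176) = -71121/671*(-1/176) = 71121/118096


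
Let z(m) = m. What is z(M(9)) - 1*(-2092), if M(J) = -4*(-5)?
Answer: 2112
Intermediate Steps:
M(J) = 20
z(M(9)) - 1*(-2092) = 20 - 1*(-2092) = 20 + 2092 = 2112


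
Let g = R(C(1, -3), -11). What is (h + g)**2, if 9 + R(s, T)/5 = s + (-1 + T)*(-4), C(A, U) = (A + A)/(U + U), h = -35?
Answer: 225625/9 ≈ 25069.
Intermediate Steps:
C(A, U) = A/U (C(A, U) = (2*A)/((2*U)) = (2*A)*(1/(2*U)) = A/U)
R(s, T) = -25 - 20*T + 5*s (R(s, T) = -45 + 5*(s + (-1 + T)*(-4)) = -45 + 5*(s + (4 - 4*T)) = -45 + 5*(4 + s - 4*T) = -45 + (20 - 20*T + 5*s) = -25 - 20*T + 5*s)
g = 580/3 (g = -25 - 20*(-11) + 5*(1/(-3)) = -25 + 220 + 5*(1*(-1/3)) = -25 + 220 + 5*(-1/3) = -25 + 220 - 5/3 = 580/3 ≈ 193.33)
(h + g)**2 = (-35 + 580/3)**2 = (475/3)**2 = 225625/9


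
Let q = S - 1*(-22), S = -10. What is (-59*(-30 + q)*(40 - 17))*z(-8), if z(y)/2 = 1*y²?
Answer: 3126528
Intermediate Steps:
z(y) = 2*y² (z(y) = 2*(1*y²) = 2*y²)
q = 12 (q = -10 - 1*(-22) = -10 + 22 = 12)
(-59*(-30 + q)*(40 - 17))*z(-8) = (-59*(-30 + 12)*(40 - 17))*(2*(-8)²) = (-(-1062)*23)*(2*64) = -59*(-414)*128 = 24426*128 = 3126528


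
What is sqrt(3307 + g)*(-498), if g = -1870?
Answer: -498*sqrt(1437) ≈ -18878.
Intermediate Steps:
sqrt(3307 + g)*(-498) = sqrt(3307 - 1870)*(-498) = sqrt(1437)*(-498) = -498*sqrt(1437)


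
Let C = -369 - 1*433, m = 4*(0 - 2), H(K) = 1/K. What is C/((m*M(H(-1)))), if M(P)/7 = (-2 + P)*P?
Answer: 401/84 ≈ 4.7738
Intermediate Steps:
H(K) = 1/K
M(P) = 7*P*(-2 + P) (M(P) = 7*((-2 + P)*P) = 7*(P*(-2 + P)) = 7*P*(-2 + P))
m = -8 (m = 4*(-2) = -8)
C = -802 (C = -369 - 433 = -802)
C/((m*M(H(-1)))) = -802*1/(56*(-2 + 1/(-1))) = -802*1/(56*(-2 - 1)) = -802/((-56*(-1)*(-3))) = -802/((-8*21)) = -802/(-168) = -802*(-1/168) = 401/84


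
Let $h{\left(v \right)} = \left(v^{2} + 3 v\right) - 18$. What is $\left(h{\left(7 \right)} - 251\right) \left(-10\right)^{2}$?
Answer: $-19900$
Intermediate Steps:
$h{\left(v \right)} = -18 + v^{2} + 3 v$
$\left(h{\left(7 \right)} - 251\right) \left(-10\right)^{2} = \left(\left(-18 + 7^{2} + 3 \cdot 7\right) - 251\right) \left(-10\right)^{2} = \left(\left(-18 + 49 + 21\right) - 251\right) 100 = \left(52 - 251\right) 100 = \left(-199\right) 100 = -19900$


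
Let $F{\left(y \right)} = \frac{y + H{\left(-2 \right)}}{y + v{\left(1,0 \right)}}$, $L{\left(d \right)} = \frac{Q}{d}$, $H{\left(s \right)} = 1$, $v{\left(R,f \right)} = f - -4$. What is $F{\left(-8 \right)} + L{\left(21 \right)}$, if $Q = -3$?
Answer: $\frac{45}{28} \approx 1.6071$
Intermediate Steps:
$v{\left(R,f \right)} = 4 + f$ ($v{\left(R,f \right)} = f + 4 = 4 + f$)
$L{\left(d \right)} = - \frac{3}{d}$
$F{\left(y \right)} = \frac{1 + y}{4 + y}$ ($F{\left(y \right)} = \frac{y + 1}{y + \left(4 + 0\right)} = \frac{1 + y}{y + 4} = \frac{1 + y}{4 + y}$)
$F{\left(-8 \right)} + L{\left(21 \right)} = \frac{1 - 8}{4 - 8} - \frac{3}{21} = \frac{1}{-4} \left(-7\right) - \frac{1}{7} = \left(- \frac{1}{4}\right) \left(-7\right) - \frac{1}{7} = \frac{7}{4} - \frac{1}{7} = \frac{45}{28}$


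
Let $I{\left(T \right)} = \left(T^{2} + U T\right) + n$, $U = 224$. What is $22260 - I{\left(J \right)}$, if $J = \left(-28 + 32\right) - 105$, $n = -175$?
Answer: $34858$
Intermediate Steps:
$J = -101$ ($J = 4 - 105 = -101$)
$I{\left(T \right)} = -175 + T^{2} + 224 T$ ($I{\left(T \right)} = \left(T^{2} + 224 T\right) - 175 = -175 + T^{2} + 224 T$)
$22260 - I{\left(J \right)} = 22260 - \left(-175 + \left(-101\right)^{2} + 224 \left(-101\right)\right) = 22260 - \left(-175 + 10201 - 22624\right) = 22260 - -12598 = 22260 + 12598 = 34858$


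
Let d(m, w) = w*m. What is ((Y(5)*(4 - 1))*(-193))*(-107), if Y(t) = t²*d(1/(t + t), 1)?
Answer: 309765/2 ≈ 1.5488e+5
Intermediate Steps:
d(m, w) = m*w
Y(t) = t/2 (Y(t) = t²*(1/(t + t)) = t²*(1/(2*t)) = t/2)
((Y(5)*(4 - 1))*(-193))*(-107) = ((((½)*5)*(4 - 1))*(-193))*(-107) = (((5/2)*3)*(-193))*(-107) = ((15/2)*(-193))*(-107) = -2895/2*(-107) = 309765/2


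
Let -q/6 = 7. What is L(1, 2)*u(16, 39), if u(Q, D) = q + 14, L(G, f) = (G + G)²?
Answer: -112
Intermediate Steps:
L(G, f) = 4*G² (L(G, f) = (2*G)² = 4*G²)
q = -42 (q = -6*7 = -42)
u(Q, D) = -28 (u(Q, D) = -42 + 14 = -28)
L(1, 2)*u(16, 39) = (4*1²)*(-28) = (4*1)*(-28) = 4*(-28) = -112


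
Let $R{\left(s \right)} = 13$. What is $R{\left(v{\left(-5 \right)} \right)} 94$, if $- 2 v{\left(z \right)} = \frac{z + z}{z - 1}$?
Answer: $1222$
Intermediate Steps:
$v{\left(z \right)} = - \frac{z}{-1 + z}$ ($v{\left(z \right)} = - \frac{\left(z + z\right) \frac{1}{z - 1}}{2} = - \frac{2 z \frac{1}{-1 + z}}{2} = - \frac{z}{-1 + z}$)
$R{\left(v{\left(-5 \right)} \right)} 94 = 13 \cdot 94 = 1222$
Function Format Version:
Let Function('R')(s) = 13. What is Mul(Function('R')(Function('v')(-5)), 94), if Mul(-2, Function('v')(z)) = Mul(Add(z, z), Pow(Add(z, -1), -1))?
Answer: 1222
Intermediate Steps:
Function('v')(z) = Mul(-1, z, Pow(Add(-1, z), -1)) (Function('v')(z) = Mul(Rational(-1, 2), Mul(Add(z, z), Pow(Add(z, -1), -1))) = Mul(Rational(-1, 2), Mul(Mul(2, z), Pow(Add(-1, z), -1))) = Mul(Rational(-1, 2), Mul(2, z, Pow(Add(-1, z), -1))) = Mul(-1, z, Pow(Add(-1, z), -1)))
Mul(Function('R')(Function('v')(-5)), 94) = Mul(13, 94) = 1222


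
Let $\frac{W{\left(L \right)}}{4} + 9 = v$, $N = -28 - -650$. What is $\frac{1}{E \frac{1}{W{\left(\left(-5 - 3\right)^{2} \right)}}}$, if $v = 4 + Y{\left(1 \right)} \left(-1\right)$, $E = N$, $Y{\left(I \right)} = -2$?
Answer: $- \frac{6}{311} \approx -0.019293$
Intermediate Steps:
$N = 622$ ($N = -28 + 650 = 622$)
$E = 622$
$v = 6$ ($v = 4 - -2 = 4 + 2 = 6$)
$W{\left(L \right)} = -12$ ($W{\left(L \right)} = -36 + 4 \cdot 6 = -36 + 24 = -12$)
$\frac{1}{E \frac{1}{W{\left(\left(-5 - 3\right)^{2} \right)}}} = \frac{1}{622 \frac{1}{-12}} = \frac{1}{622 \left(- \frac{1}{12}\right)} = \frac{1}{- \frac{311}{6}} = - \frac{6}{311}$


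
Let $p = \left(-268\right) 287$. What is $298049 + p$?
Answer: $221133$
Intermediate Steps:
$p = -76916$
$298049 + p = 298049 - 76916 = 221133$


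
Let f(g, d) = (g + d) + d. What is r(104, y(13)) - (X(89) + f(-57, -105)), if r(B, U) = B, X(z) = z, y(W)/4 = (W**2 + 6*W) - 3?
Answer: 282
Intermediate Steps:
y(W) = -12 + 4*W**2 + 24*W (y(W) = 4*((W**2 + 6*W) - 3) = 4*(-3 + W**2 + 6*W) = -12 + 4*W**2 + 24*W)
f(g, d) = g + 2*d (f(g, d) = (d + g) + d = g + 2*d)
r(104, y(13)) - (X(89) + f(-57, -105)) = 104 - (89 + (-57 + 2*(-105))) = 104 - (89 + (-57 - 210)) = 104 - (89 - 267) = 104 - 1*(-178) = 104 + 178 = 282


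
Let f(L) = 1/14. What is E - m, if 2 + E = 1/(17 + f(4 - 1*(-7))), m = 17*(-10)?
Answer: 40166/239 ≈ 168.06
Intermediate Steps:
f(L) = 1/14
m = -170
E = -464/239 (E = -2 + 1/(17 + 1/14) = -2 + 1/(239/14) = -2 + 14/239 = -464/239 ≈ -1.9414)
E - m = -464/239 - 1*(-170) = -464/239 + 170 = 40166/239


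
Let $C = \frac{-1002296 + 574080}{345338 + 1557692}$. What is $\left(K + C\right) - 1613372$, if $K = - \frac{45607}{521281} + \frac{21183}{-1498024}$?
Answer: $- \frac{1198783921854378635080237}{743029926851647160} \approx -1.6134 \cdot 10^{6}$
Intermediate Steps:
$C = - \frac{214108}{951515}$ ($C = - \frac{428216}{1903030} = \left(-428216\right) \frac{1}{1903030} = - \frac{214108}{951515} \approx -0.22502$)
$K = - \frac{79362675991}{780891448744}$ ($K = \left(-45607\right) \frac{1}{521281} + 21183 \left(- \frac{1}{1498024}\right) = - \frac{45607}{521281} - \frac{21183}{1498024} = - \frac{79362675991}{780891448744} \approx -0.10163$)
$\left(K + C\right) - 1613372 = \left(- \frac{79362675991}{780891448744} - \frac{214108}{951515}\right) - 1613372 = - \frac{242709882953256717}{743029926851647160} - 1613372 = - \frac{1198783921854378635080237}{743029926851647160}$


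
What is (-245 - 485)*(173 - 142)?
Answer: -22630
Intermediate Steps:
(-245 - 485)*(173 - 142) = -730*31 = -22630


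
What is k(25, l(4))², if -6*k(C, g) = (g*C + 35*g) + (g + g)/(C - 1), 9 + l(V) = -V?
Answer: 87853129/5184 ≈ 16947.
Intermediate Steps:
l(V) = -9 - V
k(C, g) = -35*g/6 - g/(3*(-1 + C)) - C*g/6 (k(C, g) = -((g*C + 35*g) + (g + g)/(C - 1))/6 = -((C*g + 35*g) + (2*g)/(-1 + C))/6 = -((35*g + C*g) + 2*g/(-1 + C))/6 = -(35*g + C*g + 2*g/(-1 + C))/6 = -35*g/6 - g/(3*(-1 + C)) - C*g/6)
k(25, l(4))² = ((-9 - 1*4)*(33 - 1*25² - 34*25)/(6*(-1 + 25)))² = ((⅙)*(-9 - 4)*(33 - 1*625 - 850)/24)² = ((⅙)*(-13)*(1/24)*(33 - 625 - 850))² = ((⅙)*(-13)*(1/24)*(-1442))² = (9373/72)² = 87853129/5184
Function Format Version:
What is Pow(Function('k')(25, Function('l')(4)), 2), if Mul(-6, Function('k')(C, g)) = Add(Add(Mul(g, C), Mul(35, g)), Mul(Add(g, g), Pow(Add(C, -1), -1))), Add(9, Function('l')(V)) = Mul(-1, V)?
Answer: Rational(87853129, 5184) ≈ 16947.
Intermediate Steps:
Function('l')(V) = Add(-9, Mul(-1, V))
Function('k')(C, g) = Add(Mul(Rational(-35, 6), g), Mul(Rational(-1, 3), g, Pow(Add(-1, C), -1)), Mul(Rational(-1, 6), C, g)) (Function('k')(C, g) = Mul(Rational(-1, 6), Add(Add(Mul(g, C), Mul(35, g)), Mul(Add(g, g), Pow(Add(C, -1), -1)))) = Mul(Rational(-1, 6), Add(Add(Mul(C, g), Mul(35, g)), Mul(Mul(2, g), Pow(Add(-1, C), -1)))) = Mul(Rational(-1, 6), Add(Add(Mul(35, g), Mul(C, g)), Mul(2, g, Pow(Add(-1, C), -1)))) = Mul(Rational(-1, 6), Add(Mul(35, g), Mul(C, g), Mul(2, g, Pow(Add(-1, C), -1)))) = Add(Mul(Rational(-35, 6), g), Mul(Rational(-1, 3), g, Pow(Add(-1, C), -1)), Mul(Rational(-1, 6), C, g)))
Pow(Function('k')(25, Function('l')(4)), 2) = Pow(Mul(Rational(1, 6), Add(-9, Mul(-1, 4)), Pow(Add(-1, 25), -1), Add(33, Mul(-1, Pow(25, 2)), Mul(-34, 25))), 2) = Pow(Mul(Rational(1, 6), Add(-9, -4), Pow(24, -1), Add(33, Mul(-1, 625), -850)), 2) = Pow(Mul(Rational(1, 6), -13, Rational(1, 24), Add(33, -625, -850)), 2) = Pow(Mul(Rational(1, 6), -13, Rational(1, 24), -1442), 2) = Pow(Rational(9373, 72), 2) = Rational(87853129, 5184)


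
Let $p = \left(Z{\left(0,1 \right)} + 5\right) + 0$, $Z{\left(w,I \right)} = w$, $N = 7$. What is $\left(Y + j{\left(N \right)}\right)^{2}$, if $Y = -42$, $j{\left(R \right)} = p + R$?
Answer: $900$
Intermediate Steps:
$p = 5$ ($p = \left(0 + 5\right) + 0 = 5 + 0 = 5$)
$j{\left(R \right)} = 5 + R$
$\left(Y + j{\left(N \right)}\right)^{2} = \left(-42 + \left(5 + 7\right)\right)^{2} = \left(-42 + 12\right)^{2} = \left(-30\right)^{2} = 900$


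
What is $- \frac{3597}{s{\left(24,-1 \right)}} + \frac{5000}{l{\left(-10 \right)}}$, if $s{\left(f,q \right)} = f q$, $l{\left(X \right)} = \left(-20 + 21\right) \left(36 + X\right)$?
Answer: $\frac{35587}{104} \approx 342.18$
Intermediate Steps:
$l{\left(X \right)} = 36 + X$ ($l{\left(X \right)} = 1 \left(36 + X\right) = 36 + X$)
$- \frac{3597}{s{\left(24,-1 \right)}} + \frac{5000}{l{\left(-10 \right)}} = - \frac{3597}{24 \left(-1\right)} + \frac{5000}{36 - 10} = - \frac{3597}{-24} + \frac{5000}{26} = \left(-3597\right) \left(- \frac{1}{24}\right) + 5000 \cdot \frac{1}{26} = \frac{1199}{8} + \frac{2500}{13} = \frac{35587}{104}$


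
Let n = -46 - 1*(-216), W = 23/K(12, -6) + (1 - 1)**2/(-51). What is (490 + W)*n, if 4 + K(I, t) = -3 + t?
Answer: 1078990/13 ≈ 82999.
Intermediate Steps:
K(I, t) = -7 + t (K(I, t) = -4 + (-3 + t) = -7 + t)
W = -23/13 (W = 23/(-7 - 6) + (1 - 1)**2/(-51) = 23/(-13) + 0**2*(-1/51) = 23*(-1/13) + 0*(-1/51) = -23/13 + 0 = -23/13 ≈ -1.7692)
n = 170 (n = -46 + 216 = 170)
(490 + W)*n = (490 - 23/13)*170 = (6347/13)*170 = 1078990/13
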